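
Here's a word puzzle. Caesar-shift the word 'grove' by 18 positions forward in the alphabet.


Shift each letter by 18: g -> y, r -> j, o -> g, v -> n, e -> w. Result: 'yjgnw'.

yjgnw


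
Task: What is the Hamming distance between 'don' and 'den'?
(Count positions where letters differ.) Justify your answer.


Alignment:
Position 1: 'd' vs 'd' = match
Position 2: 'o' vs 'e' = DIFFER
Position 3: 'n' vs 'n' = match
Total differences: 1

1


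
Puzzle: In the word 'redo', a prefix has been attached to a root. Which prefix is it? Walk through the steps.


The word 'redo' = 're' (prefix) + 'do' (root). The prefix is 're'.

re


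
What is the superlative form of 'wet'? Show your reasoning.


Apply superlative formation (double final consonant, add -est): 'wet' -> 'wettest'.

wettest


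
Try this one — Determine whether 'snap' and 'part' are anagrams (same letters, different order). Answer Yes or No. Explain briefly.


Sorted letters of 'snap': 'anps'
Sorted letters of 'part': 'aprt'
They do not match.

No


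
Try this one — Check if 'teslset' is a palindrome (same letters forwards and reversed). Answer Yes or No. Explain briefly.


Forward: 'teslset'
Reversed: 'teslset'
They are identical.

Yes


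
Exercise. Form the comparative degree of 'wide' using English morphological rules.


Apply comparative formation (ends in e: add -r): 'wide' -> 'wider'.

wider


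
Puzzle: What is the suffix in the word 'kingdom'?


The word 'kingdom' = 'king' (root) + '-dom' (suffix). The suffix is '-dom'.

dom


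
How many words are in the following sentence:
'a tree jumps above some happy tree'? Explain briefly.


Split into words: a | tree | jumps | above | some | happy | tree = 7 words.

7


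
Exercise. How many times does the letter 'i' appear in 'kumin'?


Letter 'i' in 'kumin': found at position(s) 4 = 1 occurrence(s).

1


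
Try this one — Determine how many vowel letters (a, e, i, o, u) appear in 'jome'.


Vowels in 'jome': o, e = 2 vowels.

2


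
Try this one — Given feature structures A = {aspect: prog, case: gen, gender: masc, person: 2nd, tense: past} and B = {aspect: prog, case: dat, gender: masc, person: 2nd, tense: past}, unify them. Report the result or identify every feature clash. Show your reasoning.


Compare features:
aspect: A=prog vs B=prog -> unified: prog
case: A=gen vs B=dat -> CLASH
gender: A=masc vs B=masc -> unified: masc
person: A=2nd vs B=2nd -> unified: 2nd
tense: A=past vs B=past -> unified: past
Clash detected on feature 'case' (gen vs dat); unification fails.

CLASH on 'case' (gen vs dat)


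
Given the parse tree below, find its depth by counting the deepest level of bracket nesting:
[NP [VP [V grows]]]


Count bracket nesting levels:
'[' at pos 0: depth = 1
'[' at pos 4: depth = 2
'[' at pos 8: depth = 3
Maximum depth reached: 3

3


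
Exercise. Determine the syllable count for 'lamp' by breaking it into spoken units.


Break 'lamp' into syllables: lamp -> lamp = 1 syllable

1 syllable


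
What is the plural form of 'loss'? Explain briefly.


Apply rule: Add -es (sibilant/fricative ending). 'loss' becomes 'losses'.

losses


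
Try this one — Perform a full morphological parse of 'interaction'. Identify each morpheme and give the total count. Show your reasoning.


Step 1: Identify prefix: 'inter' (meaning: between)
Step 2: Identify root: 'act'
Step 3: Identify suffix(es): 'ion'
Decomposition: inter- (prefix: between) + act (root) + -ion (suffix: act of)
Total morphemes: 3

3 morphemes (inter- (prefix: between) + act (root) + -ion (suffix: act of))


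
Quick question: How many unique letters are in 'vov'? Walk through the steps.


Unique letters in 'vov': {o, v} = 2 distinct letters.

2


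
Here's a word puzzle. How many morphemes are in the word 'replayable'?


Decomposition: re- (prefix) + play (root) + -able (suffix) = 3 morpheme(s)

3 morphemes


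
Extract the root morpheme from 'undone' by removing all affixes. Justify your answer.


Remove prefix 'un' from 'undone' to get root 'done'.

done


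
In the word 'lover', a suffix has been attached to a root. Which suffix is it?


The word 'lover' = 'love' (root) + '-er' (suffix). The suffix is '-er'.

er


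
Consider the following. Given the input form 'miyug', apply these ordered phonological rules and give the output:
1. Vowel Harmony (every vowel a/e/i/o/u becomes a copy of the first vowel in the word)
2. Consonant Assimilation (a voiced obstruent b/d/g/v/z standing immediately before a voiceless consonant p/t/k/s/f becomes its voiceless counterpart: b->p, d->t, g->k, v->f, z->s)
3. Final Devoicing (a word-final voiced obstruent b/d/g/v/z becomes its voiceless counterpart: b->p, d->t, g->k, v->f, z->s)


Starting form: 'miyug'
Rule 1: Vowel Harmony: all vowels become 'i' (matching first vowel). 'miyug' -> 'miyig'
Rule 2: Consonant Assimilation: no voiced obstruent (b/d/g/v/z) stands immediately before a voiceless consonant (p/t/k/s/f). No change.
Rule 3: Final Devoicing: word-final voiced obstruent 'g' becomes voiceless 'k'. 'miyig' -> 'miyik'
Final form: 'miyik'

miyik


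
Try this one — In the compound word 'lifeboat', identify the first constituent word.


Split 'lifeboat' into 'life' + 'boat'. The first part is 'life'.

life


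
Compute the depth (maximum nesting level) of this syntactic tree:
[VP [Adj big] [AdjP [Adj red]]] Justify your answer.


Count bracket nesting levels:
'[' at pos 0: depth = 1
'[' at pos 4: depth = 2
'[' at pos 14: depth = 2
'[' at pos 20: depth = 3
Maximum depth reached: 3

3


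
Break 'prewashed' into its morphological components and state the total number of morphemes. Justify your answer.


Step 1: Identify prefix: 'pre' (meaning: before)
Step 2: Identify root: 'wash'
Step 3: Identify suffix(es): 'ed'
Decomposition: pre- (prefix: before) + wash (root) + -ed (suffix: past)
Total morphemes: 3

3 morphemes (pre- (prefix: before) + wash (root) + -ed (suffix: past))


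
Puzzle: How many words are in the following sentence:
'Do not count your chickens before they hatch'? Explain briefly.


Split into words: Do | not | count | your | chickens | before | they | hatch = 8 words.

8


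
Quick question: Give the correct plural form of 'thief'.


Apply rule: Change -f to -ves. 'thief' becomes 'thieves'.

thieves


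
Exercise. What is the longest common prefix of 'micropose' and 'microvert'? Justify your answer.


Compare from the start: 5 characters match: 'micro'. Mismatch at position 6: 'p' vs 'v'.

micro


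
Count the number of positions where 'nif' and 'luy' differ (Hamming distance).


Alignment:
Position 1: 'n' vs 'l' = DIFFER
Position 2: 'i' vs 'u' = DIFFER
Position 3: 'f' vs 'y' = DIFFER
Total differences: 3

3


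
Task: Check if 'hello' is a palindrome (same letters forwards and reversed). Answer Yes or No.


Forward: 'hello'
Reversed: 'olleh'
They differ.

No


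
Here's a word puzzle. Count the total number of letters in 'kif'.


Spell out 'kif' and number each letter: k(1), i(2), f(3). Total: 3 letters.

3


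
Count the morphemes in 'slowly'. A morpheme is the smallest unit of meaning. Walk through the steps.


Decomposition: slow (root) + -ly (suffix) = 2 morpheme(s)

2 morphemes


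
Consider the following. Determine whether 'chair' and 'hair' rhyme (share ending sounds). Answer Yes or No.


Rime (stressed vowel + following sounds) of 'chair': -air = /ɛər/
Rime of 'hair': -air = /ɛər/
/ɛər/ and /ɛər/ are the same ending sound, so the words rhyme.

Yes


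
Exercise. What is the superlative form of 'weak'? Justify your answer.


Apply superlative formation (add -est): 'weak' -> 'weakest'.

weakest


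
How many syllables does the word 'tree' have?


Break 'tree' into syllables: tree -> tree = 1 syllable

1 syllable


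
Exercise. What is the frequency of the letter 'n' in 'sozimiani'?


Letter 'n' in 'sozimiani': found at position(s) 8 = 1 occurrence(s).

1


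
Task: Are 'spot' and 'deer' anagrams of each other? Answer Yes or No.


Sorted letters of 'spot': 'opst'
Sorted letters of 'deer': 'deer'
They do not match.

No


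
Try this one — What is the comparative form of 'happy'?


Apply comparative formation (consonant + y: change y to i, add -er): 'happy' -> 'happier'.

happier


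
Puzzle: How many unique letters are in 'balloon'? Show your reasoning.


Unique letters in 'balloon': {a, b, l, n, o} = 5 distinct letters.

5


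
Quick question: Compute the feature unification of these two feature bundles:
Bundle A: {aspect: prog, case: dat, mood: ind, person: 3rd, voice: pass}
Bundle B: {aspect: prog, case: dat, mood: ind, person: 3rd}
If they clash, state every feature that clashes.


Compare features:
aspect: A=prog vs B=prog -> unified: prog
case: A=dat vs B=dat -> unified: dat
mood: A=ind vs B=ind -> unified: ind
person: A=3rd vs B=3rd -> unified: 3rd
voice: A=pass vs B=_ -> unified: pass
No clashes found.

Unified: {aspect: prog, case: dat, mood: ind, person: 3rd, voice: pass}


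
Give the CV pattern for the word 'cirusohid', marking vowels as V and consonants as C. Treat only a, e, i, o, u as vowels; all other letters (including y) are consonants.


Letter mapping: c = C, i = V, r = C, u = V, s = C, o = V, h = C, i = V, d = C.

CVCVCVCVC


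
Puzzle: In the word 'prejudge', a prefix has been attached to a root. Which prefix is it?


The word 'prejudge' = 'pre' (prefix) + 'judge' (root). The prefix is 'pre'.

pre


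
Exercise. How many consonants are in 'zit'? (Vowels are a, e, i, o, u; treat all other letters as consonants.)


Consonants in 'zit': z, t = 2 consonants.

2


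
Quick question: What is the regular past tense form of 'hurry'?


Apply rule: Change -y to -ied. 'hurry' becomes 'hurried'.

hurried


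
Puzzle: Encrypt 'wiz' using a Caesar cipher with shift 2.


Shift each letter by 2: w -> y, i -> k, z -> b. Result: 'ykb'.

ykb


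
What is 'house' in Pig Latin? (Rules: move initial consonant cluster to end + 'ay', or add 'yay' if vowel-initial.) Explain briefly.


'house': move consonant cluster 'h' to end and add 'ay': 'ousehay'.

ousehay


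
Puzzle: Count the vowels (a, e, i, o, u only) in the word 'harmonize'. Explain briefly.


Vowels in 'harmonize': a, o, i, e = 4 vowels.

4


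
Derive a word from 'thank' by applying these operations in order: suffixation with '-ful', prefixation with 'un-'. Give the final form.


Step 1: Add suffix '-ful' to 'thank' = 'thankful'
Step 2: Add prefix 'un-' to 'thankful' = 'unthankful'

unthankful


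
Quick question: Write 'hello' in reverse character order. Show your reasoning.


Reverse 'hello' character by character: 'olleh'.

olleh


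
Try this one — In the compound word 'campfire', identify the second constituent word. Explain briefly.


Split 'campfire' into 'camp' + 'fire'. The second part is 'fire'.

fire


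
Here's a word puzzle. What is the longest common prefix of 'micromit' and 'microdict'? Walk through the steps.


Compare from the start: 5 characters match: 'micro'. Mismatch at position 6: 'm' vs 'd'.

micro


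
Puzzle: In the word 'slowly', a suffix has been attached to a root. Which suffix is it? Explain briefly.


The word 'slowly' = 'slow' (root) + '-ly' (suffix). The suffix is '-ly'.

ly


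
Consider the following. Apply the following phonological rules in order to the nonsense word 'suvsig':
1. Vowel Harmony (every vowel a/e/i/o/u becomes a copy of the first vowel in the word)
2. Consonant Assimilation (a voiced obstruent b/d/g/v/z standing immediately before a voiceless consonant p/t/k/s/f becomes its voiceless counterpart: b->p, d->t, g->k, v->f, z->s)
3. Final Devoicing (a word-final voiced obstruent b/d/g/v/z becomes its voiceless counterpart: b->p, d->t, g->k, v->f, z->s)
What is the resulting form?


Starting form: 'suvsig'
Rule 1: Vowel Harmony: all vowels become 'u' (matching first vowel). 'suvsig' -> 'suvsug'
Rule 2: Consonant Assimilation: voiced obstruent before voiceless consonant becomes voiceless ('vs' -> 'fs'). 'suvsug' -> 'sufsug'
Rule 3: Final Devoicing: word-final voiced obstruent 'g' becomes voiceless 'k'. 'sufsug' -> 'sufsuk'
Final form: 'sufsuk'

sufsuk


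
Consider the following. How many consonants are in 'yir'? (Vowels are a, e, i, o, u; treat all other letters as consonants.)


Consonants in 'yir': y, r = 2 consonants.

2


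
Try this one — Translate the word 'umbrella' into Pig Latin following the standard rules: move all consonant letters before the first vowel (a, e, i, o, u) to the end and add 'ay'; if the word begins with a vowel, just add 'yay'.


'umbrella' starts with a vowel, so add 'yay': 'umbrellayay'.

umbrellayay


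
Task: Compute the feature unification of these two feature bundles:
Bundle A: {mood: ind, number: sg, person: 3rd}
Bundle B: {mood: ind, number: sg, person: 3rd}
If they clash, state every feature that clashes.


Compare features:
mood: A=ind vs B=ind -> unified: ind
number: A=sg vs B=sg -> unified: sg
person: A=3rd vs B=3rd -> unified: 3rd
No clashes found.

Unified: {mood: ind, number: sg, person: 3rd}


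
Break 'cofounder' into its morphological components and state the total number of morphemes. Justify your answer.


Step 1: Identify prefix: 'co' (meaning: together)
Step 2: Identify root: 'found'
Step 3: Identify suffix(es): 'er'
Decomposition: co- (prefix: together) + found (root) + -er (suffix: one who)
Total morphemes: 3

3 morphemes (co- (prefix: together) + found (root) + -er (suffix: one who))


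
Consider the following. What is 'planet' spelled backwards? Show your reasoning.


Reverse 'planet' character by character: 'tenalp'.

tenalp


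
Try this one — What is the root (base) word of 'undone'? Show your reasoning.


Remove prefix 'un' from 'undone' to get root 'done'.

done


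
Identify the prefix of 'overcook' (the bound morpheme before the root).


The word 'overcook' = 'over' (prefix) + 'cook' (root). The prefix is 'over'.

over


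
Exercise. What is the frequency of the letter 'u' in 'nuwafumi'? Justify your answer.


Letter 'u' in 'nuwafumi': found at position(s) 2, 6 = 2 occurrence(s).

2


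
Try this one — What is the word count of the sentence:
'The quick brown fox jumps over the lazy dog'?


Split into words: The | quick | brown | fox | jumps | over | the | lazy | dog = 9 words.

9


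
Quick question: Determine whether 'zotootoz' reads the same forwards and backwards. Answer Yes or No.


Forward: 'zotootoz'
Reversed: 'zotootoz'
They are identical.

Yes


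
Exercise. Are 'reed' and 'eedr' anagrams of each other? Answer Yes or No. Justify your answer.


Sorted letters of 'reed': 'deer'
Sorted letters of 'eedr': 'deer'
They match.

Yes


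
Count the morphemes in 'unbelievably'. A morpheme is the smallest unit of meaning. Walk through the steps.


Decomposition: un- (prefix) + believe (root) + -able (suffix) + -ly (suffix) = 4 morpheme(s)

4 morphemes


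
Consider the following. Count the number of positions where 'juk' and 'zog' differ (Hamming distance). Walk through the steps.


Alignment:
Position 1: 'j' vs 'z' = DIFFER
Position 2: 'u' vs 'o' = DIFFER
Position 3: 'k' vs 'g' = DIFFER
Total differences: 3

3


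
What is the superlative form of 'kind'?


Apply superlative formation (add -est): 'kind' -> 'kindest'.

kindest


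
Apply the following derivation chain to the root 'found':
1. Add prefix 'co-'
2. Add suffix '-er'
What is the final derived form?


Step 1: Add prefix 'co-' to 'found' = 'cofound'
Step 2: Add suffix '-er' to 'cofound' = 'cofounder'

cofounder


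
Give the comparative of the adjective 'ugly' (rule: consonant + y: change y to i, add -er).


Apply comparative formation (consonant + y: change y to i, add -er): 'ugly' -> 'uglier'.

uglier


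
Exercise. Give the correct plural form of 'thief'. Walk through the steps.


Apply rule: Change -f to -ves. 'thief' becomes 'thieves'.

thieves


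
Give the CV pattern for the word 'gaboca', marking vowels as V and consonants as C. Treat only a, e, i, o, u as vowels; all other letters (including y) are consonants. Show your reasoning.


Letter mapping: g = C, a = V, b = C, o = V, c = C, a = V.

CVCVCV


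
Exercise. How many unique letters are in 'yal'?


Unique letters in 'yal': {a, l, y} = 3 distinct letters.

3


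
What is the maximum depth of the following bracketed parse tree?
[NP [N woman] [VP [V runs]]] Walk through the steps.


Count bracket nesting levels:
'[' at pos 0: depth = 1
'[' at pos 4: depth = 2
'[' at pos 14: depth = 2
'[' at pos 18: depth = 3
Maximum depth reached: 3

3


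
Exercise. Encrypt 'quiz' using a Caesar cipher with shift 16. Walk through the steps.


Shift each letter by 16: q -> g, u -> k, i -> y, z -> p. Result: 'gkyp'.

gkyp


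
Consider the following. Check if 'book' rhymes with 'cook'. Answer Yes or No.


Rime (stressed vowel + following sounds) of 'book': -ook = /ʊk/
Rime of 'cook': -ook = /ʊk/
/ʊk/ and /ʊk/ are the same ending sound, so the words rhyme.

Yes


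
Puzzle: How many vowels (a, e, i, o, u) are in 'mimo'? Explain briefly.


Vowels in 'mimo': i, o = 2 vowels.

2


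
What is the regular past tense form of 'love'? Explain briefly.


Apply rule: Add -d (word ends in -e). 'love' becomes 'loved'.

loved


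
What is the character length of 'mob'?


Spell out 'mob' and number each letter: m(1), o(2), b(3). Total: 3 letters.

3


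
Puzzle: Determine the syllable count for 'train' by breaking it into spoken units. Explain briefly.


Break 'train' into syllables: train -> train = 1 syllable

1 syllable


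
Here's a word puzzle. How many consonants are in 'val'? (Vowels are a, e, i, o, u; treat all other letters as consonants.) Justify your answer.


Consonants in 'val': v, l = 2 consonants.

2


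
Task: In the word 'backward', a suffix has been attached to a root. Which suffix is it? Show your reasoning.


The word 'backward' = 'back' (root) + '-ward' (suffix). The suffix is '-ward'.

ward


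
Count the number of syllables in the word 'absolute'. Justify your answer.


Break 'absolute' into syllables: ab-so-lute -> ab | so | lute = 3 syllables

3 syllables


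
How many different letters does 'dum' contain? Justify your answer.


Unique letters in 'dum': {d, m, u} = 3 distinct letters.

3


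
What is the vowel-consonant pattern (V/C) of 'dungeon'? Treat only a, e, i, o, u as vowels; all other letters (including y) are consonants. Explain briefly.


Letter mapping: d = C, u = V, n = C, g = C, e = V, o = V, n = C.

CVCCVVC


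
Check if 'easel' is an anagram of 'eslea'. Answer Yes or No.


Sorted letters of 'easel': 'aeels'
Sorted letters of 'eslea': 'aeels'
They match.

Yes


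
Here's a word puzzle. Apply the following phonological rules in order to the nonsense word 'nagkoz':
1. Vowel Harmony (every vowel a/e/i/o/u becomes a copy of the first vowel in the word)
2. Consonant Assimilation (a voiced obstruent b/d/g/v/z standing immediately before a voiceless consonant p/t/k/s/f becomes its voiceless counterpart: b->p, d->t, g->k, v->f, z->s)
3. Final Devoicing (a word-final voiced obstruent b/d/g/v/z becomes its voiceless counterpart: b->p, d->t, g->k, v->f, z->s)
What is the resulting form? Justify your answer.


Starting form: 'nagkoz'
Rule 1: Vowel Harmony: all vowels become 'a' (matching first vowel). 'nagkoz' -> 'nagkaz'
Rule 2: Consonant Assimilation: voiced obstruent before voiceless consonant becomes voiceless ('gk' -> 'kk'). 'nagkaz' -> 'nakkaz'
Rule 3: Final Devoicing: word-final voiced obstruent 'z' becomes voiceless 's'. 'nakkaz' -> 'nakkas'
Final form: 'nakkas'

nakkas


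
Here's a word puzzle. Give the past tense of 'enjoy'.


Apply rule: Add -ed. 'enjoy' becomes 'enjoyed'.

enjoyed


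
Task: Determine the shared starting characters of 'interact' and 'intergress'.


Compare from the start: 5 characters match: 'inter'. Mismatch at position 6: 'a' vs 'g'.

inter


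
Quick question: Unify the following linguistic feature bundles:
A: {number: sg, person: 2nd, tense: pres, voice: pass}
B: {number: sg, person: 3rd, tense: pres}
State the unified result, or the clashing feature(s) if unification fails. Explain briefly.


Compare features:
number: A=sg vs B=sg -> unified: sg
person: A=2nd vs B=3rd -> CLASH
tense: A=pres vs B=pres -> unified: pres
voice: A=pass vs B=_ -> unified: pass
Clash detected on feature 'person' (2nd vs 3rd); unification fails.

CLASH on 'person' (2nd vs 3rd)


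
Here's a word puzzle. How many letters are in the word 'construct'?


Spell out 'construct' and number each letter: c(1), o(2), n(3), s(4), t(5), r(6), u(7), c(8), t(9). Total: 9 letters.

9


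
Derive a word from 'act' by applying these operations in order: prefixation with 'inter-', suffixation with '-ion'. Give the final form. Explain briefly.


Step 1: Add prefix 'inter-' to 'act' = 'interact'
Step 2: Add suffix '-ion' to 'interact' = 'interaction'

interaction


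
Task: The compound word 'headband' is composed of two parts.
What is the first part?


Split 'headband' into 'head' + 'band'. The first part is 'head'.

head


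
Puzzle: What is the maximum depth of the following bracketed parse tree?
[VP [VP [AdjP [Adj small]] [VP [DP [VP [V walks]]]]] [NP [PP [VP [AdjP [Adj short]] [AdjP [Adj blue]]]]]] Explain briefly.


Count bracket nesting levels:
'[' at pos 0: depth = 1
'[' at pos 4: depth = 2
'[' at pos 8: depth = 3
'[' at pos 14: depth = 4
'[' at pos 27: depth = 3
'[' at pos 31: depth = 4
'[' at pos 35: depth = 5
'[' at pos 39: depth = 6
'[' at pos 53: depth = 2
'[' at pos 57: depth = 3
'[' at pos 61: depth = 4
'[' at pos 65: depth = 5
'[' at pos 71: depth = 6
'[' at pos 84: depth = 5
'[' at pos 90: depth = 6
Maximum depth reached: 6

6


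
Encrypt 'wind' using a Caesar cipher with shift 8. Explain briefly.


Shift each letter by 8: w -> e, i -> q, n -> v, d -> l. Result: 'eqvl'.

eqvl


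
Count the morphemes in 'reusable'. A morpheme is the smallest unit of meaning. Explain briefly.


Decomposition: re- (prefix) + use (root) + -able (suffix) = 3 morpheme(s)

3 morphemes


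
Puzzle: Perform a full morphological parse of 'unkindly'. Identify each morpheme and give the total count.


Step 1: Identify prefix: 'un' (meaning: not/reverse)
Step 2: Identify root: 'kind'
Step 3: Identify suffix(es): 'ly'
Decomposition: un- (prefix: not/reverse) + kind (root) + -ly (suffix: in manner of)
Total morphemes: 3

3 morphemes (un- (prefix: not/reverse) + kind (root) + -ly (suffix: in manner of))


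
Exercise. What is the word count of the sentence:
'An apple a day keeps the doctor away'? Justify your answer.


Split into words: An | apple | a | day | keeps | the | doctor | away = 8 words.

8


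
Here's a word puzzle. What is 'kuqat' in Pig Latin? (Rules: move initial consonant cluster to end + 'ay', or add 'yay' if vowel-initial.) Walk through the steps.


'kuqat': move consonant cluster 'k' to end and add 'ay': 'uqatkay'.

uqatkay


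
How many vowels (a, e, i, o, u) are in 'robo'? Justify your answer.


Vowels in 'robo': o, o = 2 vowels.

2


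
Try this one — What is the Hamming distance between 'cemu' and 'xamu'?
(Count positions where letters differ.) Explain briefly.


Alignment:
Position 1: 'c' vs 'x' = DIFFER
Position 2: 'e' vs 'a' = DIFFER
Position 3: 'm' vs 'm' = match
Position 4: 'u' vs 'u' = match
Total differences: 2

2


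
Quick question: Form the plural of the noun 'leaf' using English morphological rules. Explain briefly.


Apply rule: Change -f to -ves. 'leaf' becomes 'leaves'.

leaves


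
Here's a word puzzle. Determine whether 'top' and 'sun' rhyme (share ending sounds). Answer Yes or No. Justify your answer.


Rime (stressed vowel + following sounds) of 'top': -op = /ɒp/
Rime of 'sun': -un = /ʌn/
/ɒp/ and /ʌn/ are different ending sounds, so the words do not rhyme.

No


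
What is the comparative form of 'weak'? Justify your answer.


Apply comparative formation (add -er): 'weak' -> 'weaker'.

weaker


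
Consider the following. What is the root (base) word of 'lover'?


Remove suffix '-er' from 'lover' to get root 'love'.

love


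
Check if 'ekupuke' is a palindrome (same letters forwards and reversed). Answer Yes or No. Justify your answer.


Forward: 'ekupuke'
Reversed: 'ekupuke'
They are identical.

Yes


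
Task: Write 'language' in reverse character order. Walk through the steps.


Reverse 'language' character by character: 'egaugnal'.

egaugnal


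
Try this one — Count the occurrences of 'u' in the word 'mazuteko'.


Letter 'u' in 'mazuteko': found at position(s) 4 = 1 occurrence(s).

1


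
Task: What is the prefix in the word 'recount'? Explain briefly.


The word 'recount' = 're' (prefix) + 'count' (root). The prefix is 're'.

re


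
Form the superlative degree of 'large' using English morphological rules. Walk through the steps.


Apply superlative formation (ends in e: add -st): 'large' -> 'largest'.

largest


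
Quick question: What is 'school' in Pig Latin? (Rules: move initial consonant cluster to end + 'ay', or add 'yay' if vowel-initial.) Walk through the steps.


'school': move consonant cluster 'sch' to end and add 'ay': 'oolschay'.

oolschay


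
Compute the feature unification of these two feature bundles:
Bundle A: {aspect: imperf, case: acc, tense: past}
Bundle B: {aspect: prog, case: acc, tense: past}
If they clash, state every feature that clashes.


Compare features:
aspect: A=imperf vs B=prog -> CLASH
case: A=acc vs B=acc -> unified: acc
tense: A=past vs B=past -> unified: past
Clash detected on feature 'aspect' (imperf vs prog); unification fails.

CLASH on 'aspect' (imperf vs prog)


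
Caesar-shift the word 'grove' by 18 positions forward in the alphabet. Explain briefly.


Shift each letter by 18: g -> y, r -> j, o -> g, v -> n, e -> w. Result: 'yjgnw'.

yjgnw


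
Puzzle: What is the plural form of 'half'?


Apply rule: Change -f to -ves. 'half' becomes 'halves'.

halves


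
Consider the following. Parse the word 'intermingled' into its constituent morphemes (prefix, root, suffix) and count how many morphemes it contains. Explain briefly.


Step 1: Identify prefix: 'inter' (meaning: between)
Step 2: Identify root: 'mingle'
Step 3: Identify suffix(es): 'ed'
Decomposition: inter- (prefix: between) + mingle (root) + -ed (suffix: past)
Total morphemes: 3

3 morphemes (inter- (prefix: between) + mingle (root) + -ed (suffix: past))


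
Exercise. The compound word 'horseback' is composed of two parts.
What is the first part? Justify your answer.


Split 'horseback' into 'horse' + 'back'. The first part is 'horse'.

horse


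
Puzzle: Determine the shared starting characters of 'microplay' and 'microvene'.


Compare from the start: 5 characters match: 'micro'. Mismatch at position 6: 'p' vs 'v'.

micro


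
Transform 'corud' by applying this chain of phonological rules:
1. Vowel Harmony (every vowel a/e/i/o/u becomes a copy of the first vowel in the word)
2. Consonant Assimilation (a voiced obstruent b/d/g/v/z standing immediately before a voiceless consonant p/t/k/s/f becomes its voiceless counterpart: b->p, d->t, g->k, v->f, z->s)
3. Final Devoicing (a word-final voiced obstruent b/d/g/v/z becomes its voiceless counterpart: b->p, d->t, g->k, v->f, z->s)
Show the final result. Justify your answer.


Starting form: 'corud'
Rule 1: Vowel Harmony: all vowels become 'o' (matching first vowel). 'corud' -> 'corod'
Rule 2: Consonant Assimilation: no voiced obstruent (b/d/g/v/z) stands immediately before a voiceless consonant (p/t/k/s/f). No change.
Rule 3: Final Devoicing: word-final voiced obstruent 'd' becomes voiceless 't'. 'corod' -> 'corot'
Final form: 'corot'

corot


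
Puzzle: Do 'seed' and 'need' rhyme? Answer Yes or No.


Rime (stressed vowel + following sounds) of 'seed': -eed = /iːd/
Rime of 'need': -eed = /iːd/
/iːd/ and /iːd/ are the same ending sound, so the words rhyme.

Yes


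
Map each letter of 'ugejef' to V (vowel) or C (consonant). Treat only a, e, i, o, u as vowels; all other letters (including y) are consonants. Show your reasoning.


Letter mapping: u = V, g = C, e = V, j = C, e = V, f = C.

VCVCVC


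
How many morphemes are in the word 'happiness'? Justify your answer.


Decomposition: happy (root) + -ness (suffix) = 2 morpheme(s)

2 morphemes


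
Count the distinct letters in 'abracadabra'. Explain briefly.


Unique letters in 'abracadabra': {a, b, c, d, r} = 5 distinct letters.

5


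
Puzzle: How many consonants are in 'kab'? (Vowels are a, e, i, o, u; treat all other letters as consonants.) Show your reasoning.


Consonants in 'kab': k, b = 2 consonants.

2


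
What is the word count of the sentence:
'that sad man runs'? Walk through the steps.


Split into words: that | sad | man | runs = 4 words.

4


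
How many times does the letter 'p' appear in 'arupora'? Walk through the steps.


Letter 'p' in 'arupora': found at position(s) 4 = 1 occurrence(s).

1


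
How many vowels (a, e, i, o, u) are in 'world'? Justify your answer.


Vowels in 'world': o = 1 vowels.

1


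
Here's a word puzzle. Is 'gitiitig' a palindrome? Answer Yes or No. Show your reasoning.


Forward: 'gitiitig'
Reversed: 'gitiitig'
They are identical.

Yes


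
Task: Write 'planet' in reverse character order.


Reverse 'planet' character by character: 'tenalp'.

tenalp


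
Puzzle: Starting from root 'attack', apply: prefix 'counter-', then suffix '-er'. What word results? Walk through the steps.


Step 1: Add prefix 'counter-' to 'attack' = 'counterattack'
Step 2: Add suffix '-er' to 'counterattack' = 'counterattacker'

counterattacker


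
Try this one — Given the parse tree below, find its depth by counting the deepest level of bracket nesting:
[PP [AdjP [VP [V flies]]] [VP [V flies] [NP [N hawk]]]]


Count bracket nesting levels:
'[' at pos 0: depth = 1
'[' at pos 4: depth = 2
'[' at pos 10: depth = 3
'[' at pos 14: depth = 4
'[' at pos 26: depth = 2
'[' at pos 30: depth = 3
'[' at pos 40: depth = 3
'[' at pos 44: depth = 4
Maximum depth reached: 4

4


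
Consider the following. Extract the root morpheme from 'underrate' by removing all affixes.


Remove prefix 'under' from 'underrate' to get root 'rate'.

rate


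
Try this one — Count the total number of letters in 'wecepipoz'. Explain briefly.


Spell out 'wecepipoz' and number each letter: w(1), e(2), c(3), e(4), p(5), i(6), p(7), o(8), z(9). Total: 9 letters.

9


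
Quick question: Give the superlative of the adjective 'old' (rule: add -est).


Apply superlative formation (add -est): 'old' -> 'oldest'.

oldest


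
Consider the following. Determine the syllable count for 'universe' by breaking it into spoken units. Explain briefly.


Break 'universe' into syllables: u-ni-verse -> u | ni | verse = 3 syllables

3 syllables


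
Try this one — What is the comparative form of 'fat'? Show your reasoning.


Apply comparative formation (double final consonant, add -er): 'fat' -> 'fatter'.

fatter


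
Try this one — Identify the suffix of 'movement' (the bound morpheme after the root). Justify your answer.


The word 'movement' = 'move' (root) + '-ment' (suffix). The suffix is '-ment'.

ment


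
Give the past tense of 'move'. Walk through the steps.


Apply rule: Add -d (word ends in -e). 'move' becomes 'moved'.

moved


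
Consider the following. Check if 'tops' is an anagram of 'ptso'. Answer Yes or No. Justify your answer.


Sorted letters of 'tops': 'opst'
Sorted letters of 'ptso': 'opst'
They match.

Yes


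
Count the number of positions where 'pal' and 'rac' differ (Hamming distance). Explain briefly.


Alignment:
Position 1: 'p' vs 'r' = DIFFER
Position 2: 'a' vs 'a' = match
Position 3: 'l' vs 'c' = DIFFER
Total differences: 2

2


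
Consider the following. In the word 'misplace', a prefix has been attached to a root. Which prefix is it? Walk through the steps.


The word 'misplace' = 'mis' (prefix) + 'place' (root). The prefix is 'mis'.

mis


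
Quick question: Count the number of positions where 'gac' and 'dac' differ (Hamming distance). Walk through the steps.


Alignment:
Position 1: 'g' vs 'd' = DIFFER
Position 2: 'a' vs 'a' = match
Position 3: 'c' vs 'c' = match
Total differences: 1

1


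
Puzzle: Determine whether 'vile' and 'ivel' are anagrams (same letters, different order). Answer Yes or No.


Sorted letters of 'vile': 'eilv'
Sorted letters of 'ivel': 'eilv'
They match.

Yes


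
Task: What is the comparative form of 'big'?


Apply comparative formation (double final consonant, add -er): 'big' -> 'bigger'.

bigger


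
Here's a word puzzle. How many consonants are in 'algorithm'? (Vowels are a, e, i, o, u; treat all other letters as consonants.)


Consonants in 'algorithm': l, g, r, t, h, m = 6 consonants.

6


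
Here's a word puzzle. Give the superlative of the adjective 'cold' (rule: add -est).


Apply superlative formation (add -est): 'cold' -> 'coldest'.

coldest


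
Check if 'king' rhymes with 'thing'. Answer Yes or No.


Rime (stressed vowel + following sounds) of 'king': -ing = /ɪŋ/
Rime of 'thing': -ing = /ɪŋ/
/ɪŋ/ and /ɪŋ/ are the same ending sound, so the words rhyme.

Yes


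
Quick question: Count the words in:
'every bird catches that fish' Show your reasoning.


Split into words: every | bird | catches | that | fish = 5 words.

5


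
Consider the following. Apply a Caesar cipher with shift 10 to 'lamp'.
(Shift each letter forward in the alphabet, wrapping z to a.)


Shift each letter by 10: l -> v, a -> k, m -> w, p -> z. Result: 'vkwz'.

vkwz


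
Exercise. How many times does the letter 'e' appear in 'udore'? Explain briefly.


Letter 'e' in 'udore': found at position(s) 5 = 1 occurrence(s).

1


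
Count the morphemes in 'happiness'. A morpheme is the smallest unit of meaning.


Decomposition: happy (root) + -ness (suffix) = 2 morpheme(s)

2 morphemes


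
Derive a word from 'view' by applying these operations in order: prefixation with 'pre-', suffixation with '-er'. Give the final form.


Step 1: Add prefix 'pre-' to 'view' = 'preview'
Step 2: Add suffix '-er' to 'preview' = 'previewer'

previewer


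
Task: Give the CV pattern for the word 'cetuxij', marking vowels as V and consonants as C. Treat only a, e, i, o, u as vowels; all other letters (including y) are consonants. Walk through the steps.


Letter mapping: c = C, e = V, t = C, u = V, x = C, i = V, j = C.

CVCVCVC


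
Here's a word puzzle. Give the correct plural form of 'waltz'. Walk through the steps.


Apply rule: Add -es (sibilant/fricative ending). 'waltz' becomes 'waltzes'.

waltzes


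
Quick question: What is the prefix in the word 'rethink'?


The word 'rethink' = 're' (prefix) + 'think' (root). The prefix is 're'.

re


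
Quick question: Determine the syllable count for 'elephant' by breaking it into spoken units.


Break 'elephant' into syllables: el-e-phant -> el | e | phant = 3 syllables

3 syllables


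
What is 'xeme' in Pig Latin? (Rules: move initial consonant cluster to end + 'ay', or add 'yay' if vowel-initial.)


'xeme': move consonant cluster 'x' to end and add 'ay': 'emexay'.

emexay


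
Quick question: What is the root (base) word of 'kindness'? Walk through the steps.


Remove suffix '-ness' from 'kindness' to get root 'kind'.

kind


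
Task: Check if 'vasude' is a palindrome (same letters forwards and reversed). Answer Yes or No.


Forward: 'vasude'
Reversed: 'edusav'
They differ.

No


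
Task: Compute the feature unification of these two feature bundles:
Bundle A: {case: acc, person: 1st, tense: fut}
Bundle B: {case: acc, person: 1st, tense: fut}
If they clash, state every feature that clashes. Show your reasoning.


Compare features:
case: A=acc vs B=acc -> unified: acc
person: A=1st vs B=1st -> unified: 1st
tense: A=fut vs B=fut -> unified: fut
No clashes found.

Unified: {case: acc, person: 1st, tense: fut}


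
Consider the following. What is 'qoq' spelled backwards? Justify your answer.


Reverse 'qoq' character by character: 'qoq'.

qoq


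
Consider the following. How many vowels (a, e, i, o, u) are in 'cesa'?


Vowels in 'cesa': e, a = 2 vowels.

2


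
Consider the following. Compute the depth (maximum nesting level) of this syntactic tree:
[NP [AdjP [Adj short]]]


Count bracket nesting levels:
'[' at pos 0: depth = 1
'[' at pos 4: depth = 2
'[' at pos 10: depth = 3
Maximum depth reached: 3

3


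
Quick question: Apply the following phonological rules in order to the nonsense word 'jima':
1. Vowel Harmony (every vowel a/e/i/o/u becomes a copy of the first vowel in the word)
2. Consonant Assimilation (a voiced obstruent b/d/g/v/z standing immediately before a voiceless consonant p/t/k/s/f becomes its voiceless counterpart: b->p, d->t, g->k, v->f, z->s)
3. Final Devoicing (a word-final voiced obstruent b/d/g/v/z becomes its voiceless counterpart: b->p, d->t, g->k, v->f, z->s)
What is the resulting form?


Starting form: 'jima'
Rule 1: Vowel Harmony: all vowels become 'i' (matching first vowel). 'jima' -> 'jimi'
Rule 2: Consonant Assimilation: no voiced obstruent (b/d/g/v/z) stands immediately before a voiceless consonant (p/t/k/s/f). No change.
Rule 3: Final Devoicing: the word ends in the vowel 'i', not a consonant. No change.
Final form: 'jimi'

jimi


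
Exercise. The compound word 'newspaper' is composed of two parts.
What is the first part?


Split 'newspaper' into 'news' + 'paper'. The first part is 'news'.

news


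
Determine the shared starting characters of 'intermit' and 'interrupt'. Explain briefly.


Compare from the start: 5 characters match: 'inter'. Mismatch at position 6: 'm' vs 'r'.

inter


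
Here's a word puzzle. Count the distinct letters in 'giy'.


Unique letters in 'giy': {g, i, y} = 3 distinct letters.

3


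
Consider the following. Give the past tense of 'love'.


Apply rule: Add -d (word ends in -e). 'love' becomes 'loved'.

loved


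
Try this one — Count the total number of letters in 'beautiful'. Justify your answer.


Spell out 'beautiful' and number each letter: b(1), e(2), a(3), u(4), t(5), i(6), f(7), u(8), l(9). Total: 9 letters.

9


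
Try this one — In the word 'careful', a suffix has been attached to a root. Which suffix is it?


The word 'careful' = 'care' (root) + '-ful' (suffix). The suffix is '-ful'.

ful


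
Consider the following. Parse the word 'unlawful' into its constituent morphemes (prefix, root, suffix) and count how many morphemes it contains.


Step 1: Identify prefix: 'un' (meaning: not/reverse)
Step 2: Identify root: 'law'
Step 3: Identify suffix(es): 'ful'
Decomposition: un- (prefix: not/reverse) + law (root) + -ful (suffix: full of)
Total morphemes: 3

3 morphemes (un- (prefix: not/reverse) + law (root) + -ful (suffix: full of))


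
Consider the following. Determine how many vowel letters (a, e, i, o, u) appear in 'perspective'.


Vowels in 'perspective': e, e, i, e = 4 vowels.

4


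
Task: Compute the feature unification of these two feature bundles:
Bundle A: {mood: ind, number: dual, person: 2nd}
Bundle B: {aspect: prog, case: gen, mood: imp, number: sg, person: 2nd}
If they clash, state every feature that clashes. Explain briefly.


Compare features:
aspect: A=_ vs B=prog -> unified: prog
case: A=_ vs B=gen -> unified: gen
mood: A=ind vs B=imp -> CLASH
number: A=dual vs B=sg -> CLASH
person: A=2nd vs B=2nd -> unified: 2nd
Clashes detected on features 'mood' (ind vs imp) and 'number' (dual vs sg); unification fails.

CLASH on 'mood' (ind vs imp) and 'number' (dual vs sg)
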